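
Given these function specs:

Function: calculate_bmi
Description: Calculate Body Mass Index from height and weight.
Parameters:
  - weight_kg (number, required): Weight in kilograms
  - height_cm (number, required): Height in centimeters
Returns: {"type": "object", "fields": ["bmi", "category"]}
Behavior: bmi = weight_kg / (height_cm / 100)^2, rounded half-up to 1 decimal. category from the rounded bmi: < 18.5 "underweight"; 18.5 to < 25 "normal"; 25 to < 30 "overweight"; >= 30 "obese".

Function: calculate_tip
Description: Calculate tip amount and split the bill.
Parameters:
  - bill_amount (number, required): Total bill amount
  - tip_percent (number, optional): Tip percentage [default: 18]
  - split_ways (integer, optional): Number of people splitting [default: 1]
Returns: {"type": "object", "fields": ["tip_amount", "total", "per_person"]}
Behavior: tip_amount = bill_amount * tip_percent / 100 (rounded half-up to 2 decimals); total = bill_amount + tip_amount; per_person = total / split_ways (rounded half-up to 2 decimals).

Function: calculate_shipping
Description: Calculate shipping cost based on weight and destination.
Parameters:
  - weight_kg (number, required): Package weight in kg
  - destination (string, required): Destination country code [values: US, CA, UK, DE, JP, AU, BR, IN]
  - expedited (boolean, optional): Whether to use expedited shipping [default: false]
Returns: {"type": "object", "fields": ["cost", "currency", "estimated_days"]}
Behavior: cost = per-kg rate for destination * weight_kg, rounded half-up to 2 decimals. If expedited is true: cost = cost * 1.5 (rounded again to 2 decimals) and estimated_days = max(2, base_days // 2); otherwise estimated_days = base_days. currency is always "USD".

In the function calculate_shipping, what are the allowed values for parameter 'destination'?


The calculate_shipping spec declares:
  - destination (string, required): Destination country code [values: US, CA, UK, DE, JP, AU, BR, IN]
Allowed values:
US, CA, UK, DE, JP, AU, BR, IN


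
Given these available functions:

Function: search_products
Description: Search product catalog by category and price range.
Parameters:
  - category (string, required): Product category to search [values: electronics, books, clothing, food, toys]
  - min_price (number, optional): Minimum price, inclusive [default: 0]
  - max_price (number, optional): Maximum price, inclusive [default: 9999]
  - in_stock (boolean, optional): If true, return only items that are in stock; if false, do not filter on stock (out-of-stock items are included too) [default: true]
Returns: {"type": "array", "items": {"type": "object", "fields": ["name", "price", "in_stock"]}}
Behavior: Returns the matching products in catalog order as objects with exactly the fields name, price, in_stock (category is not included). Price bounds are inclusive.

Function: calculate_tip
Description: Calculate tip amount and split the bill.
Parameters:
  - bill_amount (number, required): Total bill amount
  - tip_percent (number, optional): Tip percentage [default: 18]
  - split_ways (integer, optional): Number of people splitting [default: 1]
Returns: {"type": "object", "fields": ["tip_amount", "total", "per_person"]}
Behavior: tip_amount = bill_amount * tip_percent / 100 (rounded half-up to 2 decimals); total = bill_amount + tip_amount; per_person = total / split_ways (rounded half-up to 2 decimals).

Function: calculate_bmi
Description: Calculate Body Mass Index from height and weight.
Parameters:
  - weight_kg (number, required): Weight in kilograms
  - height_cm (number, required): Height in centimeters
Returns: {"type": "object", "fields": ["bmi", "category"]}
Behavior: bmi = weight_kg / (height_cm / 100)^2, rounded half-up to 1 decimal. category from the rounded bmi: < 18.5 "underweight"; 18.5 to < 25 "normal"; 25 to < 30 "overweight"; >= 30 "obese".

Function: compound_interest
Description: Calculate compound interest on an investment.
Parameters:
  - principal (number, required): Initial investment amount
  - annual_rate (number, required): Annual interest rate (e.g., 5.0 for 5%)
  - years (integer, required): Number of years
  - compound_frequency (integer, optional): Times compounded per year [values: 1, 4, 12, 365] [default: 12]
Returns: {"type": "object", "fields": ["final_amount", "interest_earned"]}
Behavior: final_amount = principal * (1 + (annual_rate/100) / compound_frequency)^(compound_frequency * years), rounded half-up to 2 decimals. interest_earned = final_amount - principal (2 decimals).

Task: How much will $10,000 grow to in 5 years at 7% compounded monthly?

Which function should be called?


The task needs a function whose description is: Calculate compound interest on an investment.
compound_interest


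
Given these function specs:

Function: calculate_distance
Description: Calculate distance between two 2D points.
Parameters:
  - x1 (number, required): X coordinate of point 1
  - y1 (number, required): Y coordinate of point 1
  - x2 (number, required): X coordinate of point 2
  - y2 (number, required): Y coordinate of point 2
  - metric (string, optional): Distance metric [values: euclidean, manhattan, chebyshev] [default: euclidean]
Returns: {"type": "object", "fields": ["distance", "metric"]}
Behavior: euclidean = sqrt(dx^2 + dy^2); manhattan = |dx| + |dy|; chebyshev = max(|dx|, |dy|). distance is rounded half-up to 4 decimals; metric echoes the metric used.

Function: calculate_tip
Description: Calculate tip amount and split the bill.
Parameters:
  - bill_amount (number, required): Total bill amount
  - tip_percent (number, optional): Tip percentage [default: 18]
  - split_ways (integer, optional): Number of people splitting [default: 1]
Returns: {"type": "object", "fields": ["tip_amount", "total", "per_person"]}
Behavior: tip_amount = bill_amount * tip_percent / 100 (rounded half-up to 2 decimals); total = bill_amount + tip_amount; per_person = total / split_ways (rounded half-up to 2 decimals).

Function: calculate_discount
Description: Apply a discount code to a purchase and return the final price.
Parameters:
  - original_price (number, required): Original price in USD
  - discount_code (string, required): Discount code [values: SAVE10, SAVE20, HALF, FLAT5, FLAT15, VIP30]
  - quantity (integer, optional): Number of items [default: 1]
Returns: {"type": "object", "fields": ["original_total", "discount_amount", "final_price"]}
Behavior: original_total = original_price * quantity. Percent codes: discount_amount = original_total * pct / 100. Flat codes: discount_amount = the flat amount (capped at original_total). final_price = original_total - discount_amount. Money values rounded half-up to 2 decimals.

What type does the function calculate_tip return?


The calculate_tip spec declares Returns: {"type": "object", "fields": ["tip_amount", "total", "per_person"]}
Type:
object


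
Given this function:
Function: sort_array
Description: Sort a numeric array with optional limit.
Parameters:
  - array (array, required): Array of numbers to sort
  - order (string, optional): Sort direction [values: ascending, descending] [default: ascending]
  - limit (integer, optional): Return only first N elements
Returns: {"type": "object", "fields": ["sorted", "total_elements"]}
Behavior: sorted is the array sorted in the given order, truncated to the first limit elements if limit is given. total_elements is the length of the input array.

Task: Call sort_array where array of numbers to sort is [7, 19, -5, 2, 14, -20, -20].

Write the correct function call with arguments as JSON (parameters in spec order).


Mapping each described value to its parameter name:
  'Array of numbers to sort' -> array = [7, 19, -5, 2, 14, -20, -20]
sort_array({"array": [7, 19, -5, 2, 14, -20, -20]})


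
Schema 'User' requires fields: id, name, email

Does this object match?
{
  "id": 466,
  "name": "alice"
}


Checking required fields...
Missing: email
Invalid - missing required field 'email'


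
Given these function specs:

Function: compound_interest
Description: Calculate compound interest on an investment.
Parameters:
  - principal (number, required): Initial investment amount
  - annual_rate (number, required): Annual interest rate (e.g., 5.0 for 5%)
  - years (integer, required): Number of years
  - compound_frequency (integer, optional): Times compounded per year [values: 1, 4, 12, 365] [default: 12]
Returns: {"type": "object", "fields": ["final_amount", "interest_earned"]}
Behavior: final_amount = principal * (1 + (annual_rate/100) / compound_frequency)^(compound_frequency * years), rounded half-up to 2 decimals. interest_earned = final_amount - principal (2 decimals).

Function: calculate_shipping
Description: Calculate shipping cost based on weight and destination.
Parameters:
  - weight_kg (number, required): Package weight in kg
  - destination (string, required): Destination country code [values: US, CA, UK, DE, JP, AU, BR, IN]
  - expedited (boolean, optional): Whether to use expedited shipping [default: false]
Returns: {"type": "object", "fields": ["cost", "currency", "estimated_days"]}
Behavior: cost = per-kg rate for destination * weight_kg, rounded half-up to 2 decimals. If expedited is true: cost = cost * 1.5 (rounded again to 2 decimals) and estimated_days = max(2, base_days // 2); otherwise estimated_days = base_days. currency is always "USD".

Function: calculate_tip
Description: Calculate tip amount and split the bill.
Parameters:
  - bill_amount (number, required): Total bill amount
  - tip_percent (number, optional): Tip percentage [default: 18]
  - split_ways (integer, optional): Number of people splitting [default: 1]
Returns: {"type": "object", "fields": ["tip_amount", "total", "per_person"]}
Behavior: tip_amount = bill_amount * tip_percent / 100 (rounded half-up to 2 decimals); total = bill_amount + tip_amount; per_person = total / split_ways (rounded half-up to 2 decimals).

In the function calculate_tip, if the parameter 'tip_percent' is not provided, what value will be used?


The calculate_tip spec declares:
  - tip_percent (number, optional): Tip percentage [default: 18]
Default:
18


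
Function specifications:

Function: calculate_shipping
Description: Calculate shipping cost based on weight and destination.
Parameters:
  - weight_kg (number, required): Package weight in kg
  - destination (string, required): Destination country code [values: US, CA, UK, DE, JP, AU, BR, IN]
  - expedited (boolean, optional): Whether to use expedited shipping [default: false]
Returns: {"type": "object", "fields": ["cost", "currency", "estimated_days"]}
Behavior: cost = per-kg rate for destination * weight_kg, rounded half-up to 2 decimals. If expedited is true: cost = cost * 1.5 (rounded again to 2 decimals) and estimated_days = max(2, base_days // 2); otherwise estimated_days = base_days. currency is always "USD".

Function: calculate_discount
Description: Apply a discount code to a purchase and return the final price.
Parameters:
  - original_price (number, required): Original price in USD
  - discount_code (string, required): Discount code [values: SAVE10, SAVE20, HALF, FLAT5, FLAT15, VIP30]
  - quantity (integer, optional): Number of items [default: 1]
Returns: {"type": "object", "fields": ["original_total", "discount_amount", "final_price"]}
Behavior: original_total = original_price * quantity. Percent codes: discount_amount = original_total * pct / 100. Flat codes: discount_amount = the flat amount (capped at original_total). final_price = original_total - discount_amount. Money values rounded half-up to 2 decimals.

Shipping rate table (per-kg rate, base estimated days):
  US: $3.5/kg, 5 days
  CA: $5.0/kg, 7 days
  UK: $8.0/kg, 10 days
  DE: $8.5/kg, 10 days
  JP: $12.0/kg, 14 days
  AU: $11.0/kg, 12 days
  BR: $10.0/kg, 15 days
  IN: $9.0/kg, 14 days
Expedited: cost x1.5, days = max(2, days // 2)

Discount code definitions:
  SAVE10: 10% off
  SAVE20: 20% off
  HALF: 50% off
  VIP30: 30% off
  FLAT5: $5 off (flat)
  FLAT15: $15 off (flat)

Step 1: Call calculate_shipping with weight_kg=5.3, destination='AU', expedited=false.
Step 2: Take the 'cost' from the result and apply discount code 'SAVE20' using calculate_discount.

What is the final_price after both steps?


Step 1: calculate_shipping(weight_kg=5.3, destination=AU, expedited=false)
  Rate for AU: $11.0/kg, base 12 days
  cost = 11.0 * 5.3 = 58.3 -> 58.30
  expedited not set/false: estimated_days = 12
  -> cost = 58.30 USD
Step 2: calculate_discount(original_price=58.3, discount_code=SAVE20, quantity=1)
  original_total = 58.3 * 1 = 58.30
  SAVE20 = 20% off: discount_amount = 58.30 * 20/100 = 11.66 -> 11.66
  final_price = 58.30 - 11.66 = 46.64
  -> final_price = 46.64
$46.64


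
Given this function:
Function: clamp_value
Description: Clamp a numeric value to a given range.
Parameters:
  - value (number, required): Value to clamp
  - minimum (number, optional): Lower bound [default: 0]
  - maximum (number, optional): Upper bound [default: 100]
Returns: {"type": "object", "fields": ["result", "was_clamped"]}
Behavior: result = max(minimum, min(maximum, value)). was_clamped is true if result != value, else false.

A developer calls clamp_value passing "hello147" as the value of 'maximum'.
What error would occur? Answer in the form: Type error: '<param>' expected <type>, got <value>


Spec: 'maximum' is declared as number; "hello147" is a string.
Type error: 'maximum' expected number, got "hello147"


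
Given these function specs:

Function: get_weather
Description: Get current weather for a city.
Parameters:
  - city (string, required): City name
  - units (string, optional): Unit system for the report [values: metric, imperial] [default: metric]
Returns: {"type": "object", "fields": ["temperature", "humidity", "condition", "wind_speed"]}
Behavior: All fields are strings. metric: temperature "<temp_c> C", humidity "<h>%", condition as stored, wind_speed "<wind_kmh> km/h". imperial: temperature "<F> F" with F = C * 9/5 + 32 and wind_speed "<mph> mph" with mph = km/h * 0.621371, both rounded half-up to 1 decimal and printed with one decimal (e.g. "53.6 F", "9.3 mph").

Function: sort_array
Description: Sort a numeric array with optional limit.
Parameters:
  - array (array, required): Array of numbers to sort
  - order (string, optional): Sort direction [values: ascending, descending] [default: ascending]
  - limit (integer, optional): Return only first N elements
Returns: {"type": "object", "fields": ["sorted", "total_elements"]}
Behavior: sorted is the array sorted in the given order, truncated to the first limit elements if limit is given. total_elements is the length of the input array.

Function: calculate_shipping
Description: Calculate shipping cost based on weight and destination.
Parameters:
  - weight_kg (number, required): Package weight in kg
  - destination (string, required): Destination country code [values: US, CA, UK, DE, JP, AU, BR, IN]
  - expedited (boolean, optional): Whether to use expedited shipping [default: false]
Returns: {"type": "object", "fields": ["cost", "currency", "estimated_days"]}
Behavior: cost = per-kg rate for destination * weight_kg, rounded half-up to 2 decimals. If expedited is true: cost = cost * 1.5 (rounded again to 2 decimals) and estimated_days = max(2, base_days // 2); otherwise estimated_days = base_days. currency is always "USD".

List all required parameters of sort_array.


Parameters of sort_array and their required/optional flag:
  array: required
  order: optional
  limit: optional
array


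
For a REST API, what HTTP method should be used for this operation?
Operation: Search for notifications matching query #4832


GET = read, POST = create, PUT = update/replace, DELETE = remove
This operation is a read.
GET


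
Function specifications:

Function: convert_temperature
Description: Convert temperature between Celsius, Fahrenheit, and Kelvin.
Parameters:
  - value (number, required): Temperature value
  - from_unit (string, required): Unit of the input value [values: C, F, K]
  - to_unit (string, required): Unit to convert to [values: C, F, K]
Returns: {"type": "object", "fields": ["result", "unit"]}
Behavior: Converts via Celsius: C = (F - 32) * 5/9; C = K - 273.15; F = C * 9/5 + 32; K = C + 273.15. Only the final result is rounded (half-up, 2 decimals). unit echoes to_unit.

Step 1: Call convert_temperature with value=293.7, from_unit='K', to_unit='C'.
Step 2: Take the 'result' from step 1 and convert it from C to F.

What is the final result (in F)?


Step 1: convert_temperature(value=293.7, from_unit=K, to_unit=C)
  To C: 293.7 - 273.15 = 20.55
  Target is C: 20.55
  Round to 2 decimals: 20.55
  -> result = 20.55 C
Step 2: convert_temperature(value=20.55, from_unit=C, to_unit=F)
  Input already in C: 20.55
  To F: 20.55 * 9/5 + 32 = 68.99
  Round to 2 decimals: 68.99
  -> result = 68.99 F
68.99 F


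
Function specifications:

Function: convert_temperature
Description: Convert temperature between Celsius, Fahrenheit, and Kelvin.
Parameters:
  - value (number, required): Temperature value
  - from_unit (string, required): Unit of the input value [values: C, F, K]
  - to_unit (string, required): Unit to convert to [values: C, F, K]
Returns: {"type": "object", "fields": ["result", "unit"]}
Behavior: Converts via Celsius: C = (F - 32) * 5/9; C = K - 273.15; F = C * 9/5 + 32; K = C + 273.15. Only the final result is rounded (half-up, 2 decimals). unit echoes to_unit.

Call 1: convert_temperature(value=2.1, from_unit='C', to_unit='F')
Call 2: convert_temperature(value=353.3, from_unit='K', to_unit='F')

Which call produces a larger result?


Call 1:
  Input already in C: 2.1
  To F: 2.1 * 9/5 + 32 = 35.78
  Round to 2 decimals: 35.78
  -> 35.78 F
Call 2:
  To C: 353.3 - 273.15 = 80.15
  To F: 80.15 * 9/5 + 32 = 176.27
  Round to 2 decimals: 176.27
  -> 176.27 F
Call 2 (176.27 F)


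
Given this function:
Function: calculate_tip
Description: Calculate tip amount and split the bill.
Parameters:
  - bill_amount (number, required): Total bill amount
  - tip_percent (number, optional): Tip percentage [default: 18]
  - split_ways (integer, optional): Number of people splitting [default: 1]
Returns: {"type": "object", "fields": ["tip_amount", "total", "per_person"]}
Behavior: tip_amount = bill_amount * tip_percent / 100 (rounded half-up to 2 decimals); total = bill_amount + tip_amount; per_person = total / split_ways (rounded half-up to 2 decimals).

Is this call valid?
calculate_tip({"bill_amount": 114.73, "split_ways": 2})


Checking all required parameters present and types match... All valid.
Valid


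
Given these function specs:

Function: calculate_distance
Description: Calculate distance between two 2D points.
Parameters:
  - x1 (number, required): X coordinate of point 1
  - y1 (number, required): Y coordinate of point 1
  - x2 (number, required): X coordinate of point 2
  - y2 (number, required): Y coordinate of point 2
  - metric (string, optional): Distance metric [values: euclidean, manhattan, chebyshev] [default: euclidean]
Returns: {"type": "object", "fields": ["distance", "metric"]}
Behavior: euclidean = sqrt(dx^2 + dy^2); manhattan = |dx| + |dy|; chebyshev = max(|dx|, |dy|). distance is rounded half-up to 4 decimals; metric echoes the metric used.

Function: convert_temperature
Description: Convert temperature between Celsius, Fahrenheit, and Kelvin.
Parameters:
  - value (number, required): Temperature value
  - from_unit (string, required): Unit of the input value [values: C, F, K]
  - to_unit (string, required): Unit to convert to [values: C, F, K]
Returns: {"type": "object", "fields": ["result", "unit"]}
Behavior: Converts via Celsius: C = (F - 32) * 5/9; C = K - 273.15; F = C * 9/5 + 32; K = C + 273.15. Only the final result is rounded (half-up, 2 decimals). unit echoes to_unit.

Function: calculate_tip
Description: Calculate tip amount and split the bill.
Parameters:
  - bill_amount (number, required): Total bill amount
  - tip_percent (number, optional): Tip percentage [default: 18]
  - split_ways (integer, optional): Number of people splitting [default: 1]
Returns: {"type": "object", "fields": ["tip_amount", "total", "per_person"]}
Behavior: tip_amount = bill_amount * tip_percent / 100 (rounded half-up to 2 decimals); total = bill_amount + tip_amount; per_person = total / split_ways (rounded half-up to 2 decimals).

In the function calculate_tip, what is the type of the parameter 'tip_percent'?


The calculate_tip spec declares:
  - tip_percent (number, optional): Tip percentage [default: 18]
Type:
number


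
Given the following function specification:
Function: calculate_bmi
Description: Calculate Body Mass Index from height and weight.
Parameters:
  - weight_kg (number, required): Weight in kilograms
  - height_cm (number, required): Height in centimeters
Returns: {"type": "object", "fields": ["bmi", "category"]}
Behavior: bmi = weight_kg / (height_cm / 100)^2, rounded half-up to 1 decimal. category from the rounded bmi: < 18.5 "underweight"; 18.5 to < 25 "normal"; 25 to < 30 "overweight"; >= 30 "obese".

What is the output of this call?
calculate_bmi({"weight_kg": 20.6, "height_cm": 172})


height_m = 172 / 100 = 1.72
bmi = 20.6 / 1.72^2 = 20.6 / 2.9584 = 6.963223 -> 7.0
7.0 < 18.5 -> underweight
Output:
{"bmi": 7.0, "category": "underweight"}


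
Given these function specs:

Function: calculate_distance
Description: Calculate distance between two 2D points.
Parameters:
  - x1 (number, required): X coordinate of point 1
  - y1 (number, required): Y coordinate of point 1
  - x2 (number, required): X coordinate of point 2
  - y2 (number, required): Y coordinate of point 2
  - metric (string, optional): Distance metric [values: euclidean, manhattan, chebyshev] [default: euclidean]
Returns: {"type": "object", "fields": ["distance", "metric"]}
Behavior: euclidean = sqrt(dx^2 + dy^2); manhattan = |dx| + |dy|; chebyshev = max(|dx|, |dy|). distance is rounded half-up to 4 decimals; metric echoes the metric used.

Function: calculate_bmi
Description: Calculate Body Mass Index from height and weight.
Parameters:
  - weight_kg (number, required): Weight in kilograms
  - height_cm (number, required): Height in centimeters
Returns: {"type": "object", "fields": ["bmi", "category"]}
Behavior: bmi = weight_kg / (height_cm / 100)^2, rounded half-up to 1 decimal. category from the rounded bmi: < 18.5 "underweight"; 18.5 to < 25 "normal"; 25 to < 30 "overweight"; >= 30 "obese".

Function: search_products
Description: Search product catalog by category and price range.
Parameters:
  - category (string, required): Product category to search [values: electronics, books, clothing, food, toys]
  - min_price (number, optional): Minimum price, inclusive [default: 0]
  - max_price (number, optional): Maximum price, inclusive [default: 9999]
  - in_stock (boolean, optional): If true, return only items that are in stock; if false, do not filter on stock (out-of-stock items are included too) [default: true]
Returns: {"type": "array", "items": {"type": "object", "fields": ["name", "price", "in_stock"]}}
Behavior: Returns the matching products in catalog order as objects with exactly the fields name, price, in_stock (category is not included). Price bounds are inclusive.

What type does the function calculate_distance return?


The calculate_distance spec declares Returns: {"type": "object", "fields": ["distance", "metric"]}
Type:
object


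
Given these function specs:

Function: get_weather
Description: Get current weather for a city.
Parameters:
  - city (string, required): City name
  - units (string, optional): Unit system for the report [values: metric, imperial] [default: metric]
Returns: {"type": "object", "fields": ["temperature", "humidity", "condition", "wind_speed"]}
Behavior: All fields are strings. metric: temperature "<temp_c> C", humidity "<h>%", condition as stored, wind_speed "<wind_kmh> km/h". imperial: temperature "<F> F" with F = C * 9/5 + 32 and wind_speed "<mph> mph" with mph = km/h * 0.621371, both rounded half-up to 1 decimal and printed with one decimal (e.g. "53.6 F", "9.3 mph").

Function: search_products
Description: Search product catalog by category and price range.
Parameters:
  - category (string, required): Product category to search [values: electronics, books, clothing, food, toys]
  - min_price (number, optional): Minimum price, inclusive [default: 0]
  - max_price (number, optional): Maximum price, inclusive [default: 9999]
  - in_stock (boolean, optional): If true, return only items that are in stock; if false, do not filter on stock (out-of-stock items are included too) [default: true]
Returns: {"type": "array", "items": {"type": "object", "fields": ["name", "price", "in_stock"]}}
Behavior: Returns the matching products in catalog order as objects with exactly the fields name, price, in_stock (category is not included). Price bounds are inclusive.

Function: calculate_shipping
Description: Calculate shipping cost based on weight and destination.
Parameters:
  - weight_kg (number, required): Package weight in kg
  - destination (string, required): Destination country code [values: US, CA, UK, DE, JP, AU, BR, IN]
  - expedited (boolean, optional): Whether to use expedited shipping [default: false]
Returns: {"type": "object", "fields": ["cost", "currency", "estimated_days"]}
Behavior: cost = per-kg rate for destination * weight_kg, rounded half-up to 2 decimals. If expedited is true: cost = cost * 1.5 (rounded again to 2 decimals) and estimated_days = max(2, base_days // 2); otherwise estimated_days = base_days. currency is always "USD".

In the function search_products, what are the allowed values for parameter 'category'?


The search_products spec declares:
  - category (string, required): Product category to search [values: electronics, books, clothing, food, toys]
Allowed values:
electronics, books, clothing, food, toys


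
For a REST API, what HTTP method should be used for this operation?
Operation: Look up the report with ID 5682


GET = read, POST = create, PUT = update/replace, DELETE = remove
This operation is a read.
GET


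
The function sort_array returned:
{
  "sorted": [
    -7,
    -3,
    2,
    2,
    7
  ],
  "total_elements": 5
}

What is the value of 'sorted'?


[-7, -3, 2, 2, 7]


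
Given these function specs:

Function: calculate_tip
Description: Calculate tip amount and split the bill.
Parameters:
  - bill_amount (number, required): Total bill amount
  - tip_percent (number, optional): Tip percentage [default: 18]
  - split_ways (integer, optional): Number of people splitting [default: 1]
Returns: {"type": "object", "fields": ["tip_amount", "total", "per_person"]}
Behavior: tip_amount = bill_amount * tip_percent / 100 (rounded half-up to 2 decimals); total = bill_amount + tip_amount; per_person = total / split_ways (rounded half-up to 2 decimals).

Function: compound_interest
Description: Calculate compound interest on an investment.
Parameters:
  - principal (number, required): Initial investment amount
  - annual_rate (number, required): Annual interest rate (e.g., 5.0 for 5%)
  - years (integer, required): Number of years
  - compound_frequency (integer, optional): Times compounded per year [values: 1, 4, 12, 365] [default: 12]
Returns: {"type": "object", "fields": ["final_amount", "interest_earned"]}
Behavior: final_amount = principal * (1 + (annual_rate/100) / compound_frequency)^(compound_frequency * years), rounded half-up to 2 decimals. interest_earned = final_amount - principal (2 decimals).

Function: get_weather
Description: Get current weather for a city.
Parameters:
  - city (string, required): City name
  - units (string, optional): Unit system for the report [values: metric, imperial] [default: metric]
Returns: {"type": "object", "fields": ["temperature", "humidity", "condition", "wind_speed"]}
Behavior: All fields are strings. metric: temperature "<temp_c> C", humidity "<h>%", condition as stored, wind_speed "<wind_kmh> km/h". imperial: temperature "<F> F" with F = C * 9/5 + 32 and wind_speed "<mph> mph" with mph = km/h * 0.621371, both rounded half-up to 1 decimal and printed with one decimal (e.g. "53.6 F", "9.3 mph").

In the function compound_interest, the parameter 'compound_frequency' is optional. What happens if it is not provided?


The compound_interest spec declares:
  - compound_frequency (integer, optional): Times compounded per year [values: 1, 4, 12, 365] [default: 12]
It defaults to 12


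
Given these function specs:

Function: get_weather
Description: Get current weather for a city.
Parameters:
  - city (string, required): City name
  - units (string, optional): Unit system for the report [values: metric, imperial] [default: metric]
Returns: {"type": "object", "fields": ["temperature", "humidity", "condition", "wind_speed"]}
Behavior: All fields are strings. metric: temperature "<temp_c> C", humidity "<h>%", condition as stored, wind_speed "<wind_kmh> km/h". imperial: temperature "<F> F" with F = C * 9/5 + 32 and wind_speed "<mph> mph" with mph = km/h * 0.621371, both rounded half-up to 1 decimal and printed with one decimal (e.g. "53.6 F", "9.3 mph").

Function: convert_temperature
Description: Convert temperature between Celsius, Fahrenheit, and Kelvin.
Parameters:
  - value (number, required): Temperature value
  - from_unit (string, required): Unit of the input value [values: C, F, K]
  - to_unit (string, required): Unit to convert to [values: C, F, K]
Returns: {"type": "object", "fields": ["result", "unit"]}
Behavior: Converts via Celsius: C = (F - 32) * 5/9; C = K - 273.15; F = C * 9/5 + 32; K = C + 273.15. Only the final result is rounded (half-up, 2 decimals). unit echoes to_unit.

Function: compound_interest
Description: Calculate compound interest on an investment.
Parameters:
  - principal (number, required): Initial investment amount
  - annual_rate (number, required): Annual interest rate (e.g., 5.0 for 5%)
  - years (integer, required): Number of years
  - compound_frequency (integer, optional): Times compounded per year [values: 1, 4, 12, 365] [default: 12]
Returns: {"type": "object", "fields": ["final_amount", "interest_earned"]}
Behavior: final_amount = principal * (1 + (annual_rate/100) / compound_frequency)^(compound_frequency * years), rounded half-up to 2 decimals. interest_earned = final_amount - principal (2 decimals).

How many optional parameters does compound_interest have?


Parameters of compound_interest: principal (required), annual_rate (required), years (required), compound_frequency (optional)
Optional count:
1


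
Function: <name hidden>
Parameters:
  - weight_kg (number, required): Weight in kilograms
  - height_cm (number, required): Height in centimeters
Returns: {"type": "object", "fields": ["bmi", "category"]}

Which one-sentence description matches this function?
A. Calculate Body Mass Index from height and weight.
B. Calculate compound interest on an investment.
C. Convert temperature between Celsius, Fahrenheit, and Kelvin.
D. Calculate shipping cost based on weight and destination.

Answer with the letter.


Parameters weight_kg, height_cm and return ["bmi", "category"] fit: Calculate Body Mass Index from height and weight.
A


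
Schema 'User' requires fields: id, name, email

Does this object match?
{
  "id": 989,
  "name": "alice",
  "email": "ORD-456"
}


Checking required fields... All present.
Valid - all required fields present


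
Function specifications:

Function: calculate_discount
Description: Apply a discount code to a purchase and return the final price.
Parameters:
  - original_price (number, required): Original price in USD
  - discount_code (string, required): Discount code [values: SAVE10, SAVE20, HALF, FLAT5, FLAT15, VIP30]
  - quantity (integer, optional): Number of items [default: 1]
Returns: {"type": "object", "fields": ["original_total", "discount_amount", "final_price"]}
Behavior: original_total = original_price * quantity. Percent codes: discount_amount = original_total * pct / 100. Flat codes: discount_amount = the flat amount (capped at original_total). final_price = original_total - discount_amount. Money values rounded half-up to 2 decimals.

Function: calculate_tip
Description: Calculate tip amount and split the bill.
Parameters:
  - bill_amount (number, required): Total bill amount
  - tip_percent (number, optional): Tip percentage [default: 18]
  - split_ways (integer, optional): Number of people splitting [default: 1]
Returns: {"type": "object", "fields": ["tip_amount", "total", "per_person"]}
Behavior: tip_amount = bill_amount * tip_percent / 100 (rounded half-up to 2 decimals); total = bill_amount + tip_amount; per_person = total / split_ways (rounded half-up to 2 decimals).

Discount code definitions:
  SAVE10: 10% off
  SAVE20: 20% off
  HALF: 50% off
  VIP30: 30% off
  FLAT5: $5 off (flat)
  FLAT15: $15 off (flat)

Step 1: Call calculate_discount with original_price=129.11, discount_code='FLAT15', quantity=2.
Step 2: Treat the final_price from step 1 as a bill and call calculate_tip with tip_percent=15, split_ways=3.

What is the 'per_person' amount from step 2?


Step 1: calculate_discount(original_price=129.11, discount_code=FLAT15, quantity=2)
  original_total = 129.11 * 2 = 258.22
  FLAT15 = $15 flat: discount_amount = min(15.00, 258.22) = 15.00
  final_price = 258.22 - 15.00 = 243.22
  -> final_price = 243.22
Step 2: calculate_tip(bill_amount=243.22, tip_percent=15, split_ways=3)
  tip_amount = 243.22 * 15/100 = 36.483 -> 36.48
  total = 243.22 + 36.48 = 279.70
  per_person = 279.70 / 3 = 93.233333 -> 93.23
  -> per_person = 93.23
$93.23


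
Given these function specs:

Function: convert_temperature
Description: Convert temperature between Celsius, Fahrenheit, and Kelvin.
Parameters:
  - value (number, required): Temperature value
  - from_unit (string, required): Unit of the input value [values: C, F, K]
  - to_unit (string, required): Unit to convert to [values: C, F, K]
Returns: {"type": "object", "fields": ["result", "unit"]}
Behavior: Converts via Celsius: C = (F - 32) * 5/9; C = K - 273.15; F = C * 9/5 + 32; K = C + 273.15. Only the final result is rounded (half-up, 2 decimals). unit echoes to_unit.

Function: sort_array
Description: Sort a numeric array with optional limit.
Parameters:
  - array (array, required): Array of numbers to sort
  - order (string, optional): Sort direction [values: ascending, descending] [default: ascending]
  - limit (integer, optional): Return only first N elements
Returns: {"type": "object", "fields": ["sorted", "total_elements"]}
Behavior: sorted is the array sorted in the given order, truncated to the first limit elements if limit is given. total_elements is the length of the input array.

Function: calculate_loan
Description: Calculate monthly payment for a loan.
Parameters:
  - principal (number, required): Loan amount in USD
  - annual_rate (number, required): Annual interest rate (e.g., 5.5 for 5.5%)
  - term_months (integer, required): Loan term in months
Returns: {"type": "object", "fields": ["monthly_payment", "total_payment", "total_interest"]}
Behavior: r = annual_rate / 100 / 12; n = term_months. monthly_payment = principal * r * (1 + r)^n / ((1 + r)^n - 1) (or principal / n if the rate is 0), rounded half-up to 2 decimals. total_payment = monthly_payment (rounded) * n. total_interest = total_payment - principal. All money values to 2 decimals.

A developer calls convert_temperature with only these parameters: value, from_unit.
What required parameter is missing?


Required parameters: value, from_unit, to_unit
Provided: value, from_unit
Missing: to_unit
to_unit


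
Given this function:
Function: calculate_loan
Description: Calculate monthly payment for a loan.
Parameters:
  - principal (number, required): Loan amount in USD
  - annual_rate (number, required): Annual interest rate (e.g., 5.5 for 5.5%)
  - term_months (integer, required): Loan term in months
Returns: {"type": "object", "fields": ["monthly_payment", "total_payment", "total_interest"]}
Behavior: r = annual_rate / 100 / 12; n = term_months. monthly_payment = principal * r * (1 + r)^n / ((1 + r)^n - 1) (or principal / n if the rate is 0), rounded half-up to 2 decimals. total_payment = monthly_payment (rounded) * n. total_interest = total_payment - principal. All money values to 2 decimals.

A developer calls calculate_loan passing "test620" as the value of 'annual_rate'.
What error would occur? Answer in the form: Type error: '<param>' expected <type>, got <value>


Spec: 'annual_rate' is declared as number; "test620" is a string.
Type error: 'annual_rate' expected number, got "test620"


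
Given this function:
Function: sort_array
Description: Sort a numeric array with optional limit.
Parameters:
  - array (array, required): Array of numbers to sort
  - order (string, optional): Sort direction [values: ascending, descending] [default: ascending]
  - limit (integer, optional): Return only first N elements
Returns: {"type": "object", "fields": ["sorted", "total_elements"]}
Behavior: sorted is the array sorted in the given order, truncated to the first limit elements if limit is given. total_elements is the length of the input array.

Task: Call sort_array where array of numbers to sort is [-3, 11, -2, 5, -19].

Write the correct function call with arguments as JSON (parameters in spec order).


Mapping each described value to its parameter name:
  'Array of numbers to sort' -> array = [-3, 11, -2, 5, -19]
sort_array({"array": [-3, 11, -2, 5, -19]})


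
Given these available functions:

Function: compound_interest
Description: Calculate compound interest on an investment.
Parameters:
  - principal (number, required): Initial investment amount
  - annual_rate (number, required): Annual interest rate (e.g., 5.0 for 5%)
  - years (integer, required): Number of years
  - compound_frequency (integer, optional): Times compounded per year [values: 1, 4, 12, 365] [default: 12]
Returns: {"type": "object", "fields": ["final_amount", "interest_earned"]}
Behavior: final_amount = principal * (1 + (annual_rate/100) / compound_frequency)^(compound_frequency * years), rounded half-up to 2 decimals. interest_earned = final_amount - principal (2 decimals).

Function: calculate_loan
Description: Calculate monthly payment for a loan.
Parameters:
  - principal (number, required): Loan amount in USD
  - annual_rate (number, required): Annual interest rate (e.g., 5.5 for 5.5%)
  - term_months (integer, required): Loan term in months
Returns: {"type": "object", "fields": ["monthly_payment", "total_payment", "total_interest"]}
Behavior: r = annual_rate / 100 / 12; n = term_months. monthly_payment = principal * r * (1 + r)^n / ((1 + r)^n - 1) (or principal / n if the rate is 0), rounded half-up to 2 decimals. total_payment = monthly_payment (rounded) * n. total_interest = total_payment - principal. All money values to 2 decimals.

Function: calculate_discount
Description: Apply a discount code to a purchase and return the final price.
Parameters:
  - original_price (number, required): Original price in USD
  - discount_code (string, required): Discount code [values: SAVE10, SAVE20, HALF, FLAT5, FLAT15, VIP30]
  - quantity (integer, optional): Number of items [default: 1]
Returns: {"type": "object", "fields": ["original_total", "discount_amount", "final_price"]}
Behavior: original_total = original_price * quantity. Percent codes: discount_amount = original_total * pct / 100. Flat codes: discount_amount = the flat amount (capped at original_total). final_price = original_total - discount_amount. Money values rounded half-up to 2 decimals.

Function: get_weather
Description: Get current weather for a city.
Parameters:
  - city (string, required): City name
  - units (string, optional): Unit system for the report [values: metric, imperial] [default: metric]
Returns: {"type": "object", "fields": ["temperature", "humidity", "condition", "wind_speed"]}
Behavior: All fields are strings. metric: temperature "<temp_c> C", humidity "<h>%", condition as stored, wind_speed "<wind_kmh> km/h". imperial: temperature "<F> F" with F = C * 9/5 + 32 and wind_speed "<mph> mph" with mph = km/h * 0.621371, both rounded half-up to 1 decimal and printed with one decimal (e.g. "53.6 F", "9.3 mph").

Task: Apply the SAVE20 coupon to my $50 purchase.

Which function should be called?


The task needs a function whose description is: Apply a discount code to a purchase and return the final price.
calculate_discount


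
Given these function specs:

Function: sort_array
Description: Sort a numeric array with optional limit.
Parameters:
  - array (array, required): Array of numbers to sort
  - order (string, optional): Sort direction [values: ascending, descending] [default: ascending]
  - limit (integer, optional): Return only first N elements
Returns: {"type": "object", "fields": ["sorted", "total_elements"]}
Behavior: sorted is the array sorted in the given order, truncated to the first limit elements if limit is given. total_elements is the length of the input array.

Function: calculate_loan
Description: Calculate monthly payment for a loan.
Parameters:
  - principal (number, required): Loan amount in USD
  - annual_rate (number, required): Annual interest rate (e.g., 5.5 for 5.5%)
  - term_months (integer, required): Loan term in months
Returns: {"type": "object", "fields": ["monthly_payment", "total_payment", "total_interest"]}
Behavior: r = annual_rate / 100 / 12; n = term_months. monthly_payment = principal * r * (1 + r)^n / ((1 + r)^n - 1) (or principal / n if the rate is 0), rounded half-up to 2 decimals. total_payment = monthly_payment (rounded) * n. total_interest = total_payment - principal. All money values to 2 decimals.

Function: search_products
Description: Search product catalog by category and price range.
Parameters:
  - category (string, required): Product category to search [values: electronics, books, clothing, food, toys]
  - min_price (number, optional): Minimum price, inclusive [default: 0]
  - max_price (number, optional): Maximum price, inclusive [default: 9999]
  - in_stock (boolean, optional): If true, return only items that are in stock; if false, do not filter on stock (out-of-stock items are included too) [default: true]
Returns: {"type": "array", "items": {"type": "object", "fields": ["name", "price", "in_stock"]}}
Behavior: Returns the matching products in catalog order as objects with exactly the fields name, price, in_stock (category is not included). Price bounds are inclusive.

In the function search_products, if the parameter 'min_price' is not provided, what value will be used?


The search_products spec declares:
  - min_price (number, optional): Minimum price, inclusive [default: 0]
Default:
0
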